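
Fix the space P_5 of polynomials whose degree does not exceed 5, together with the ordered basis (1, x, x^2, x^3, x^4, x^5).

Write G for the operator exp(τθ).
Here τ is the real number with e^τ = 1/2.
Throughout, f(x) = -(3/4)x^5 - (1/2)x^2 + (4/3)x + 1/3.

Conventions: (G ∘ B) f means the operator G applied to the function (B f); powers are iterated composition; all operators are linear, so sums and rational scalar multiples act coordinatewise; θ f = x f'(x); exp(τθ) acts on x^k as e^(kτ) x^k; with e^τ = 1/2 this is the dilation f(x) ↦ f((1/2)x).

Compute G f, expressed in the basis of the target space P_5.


exp(τθ) x^k = e^(kτ) x^k; with e^τ = 1/2 this sends x^k to (1/2)^k x^k
x ↦ 1/2 x
x^2 ↦ 1/4 x^2
x^5 ↦ 1/32 x^5
applying this coordinatewise to f: exp(τθ) f = -(3/128)x^5 - (1/8)x^2 + (2/3)x + 1/3

the result is g(x) = -(3/128)x^5 - (1/8)x^2 + (2/3)x + 1/3


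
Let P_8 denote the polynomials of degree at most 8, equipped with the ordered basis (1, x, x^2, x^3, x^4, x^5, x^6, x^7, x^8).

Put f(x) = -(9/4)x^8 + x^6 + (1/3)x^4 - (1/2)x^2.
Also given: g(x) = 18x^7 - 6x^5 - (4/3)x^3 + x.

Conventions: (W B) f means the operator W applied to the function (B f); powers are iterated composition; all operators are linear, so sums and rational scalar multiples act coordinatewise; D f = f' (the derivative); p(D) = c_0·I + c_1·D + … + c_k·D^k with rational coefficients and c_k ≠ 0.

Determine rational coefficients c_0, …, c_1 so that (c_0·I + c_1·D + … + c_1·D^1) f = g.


p(D) = -D, i.e. c_0 = 0, c_1 = -1

D^0 f = -(9/4)x^8 + x^6 + (1/3)x^4 - (1/2)x^2
D^1 f = -18x^7 + 6x^5 + (4/3)x^3 - x
matching coefficients of g against c_0 f + c_1 Df + … from the top degree down determines the c_i
solution: c_0 = 0, c_1 = -1


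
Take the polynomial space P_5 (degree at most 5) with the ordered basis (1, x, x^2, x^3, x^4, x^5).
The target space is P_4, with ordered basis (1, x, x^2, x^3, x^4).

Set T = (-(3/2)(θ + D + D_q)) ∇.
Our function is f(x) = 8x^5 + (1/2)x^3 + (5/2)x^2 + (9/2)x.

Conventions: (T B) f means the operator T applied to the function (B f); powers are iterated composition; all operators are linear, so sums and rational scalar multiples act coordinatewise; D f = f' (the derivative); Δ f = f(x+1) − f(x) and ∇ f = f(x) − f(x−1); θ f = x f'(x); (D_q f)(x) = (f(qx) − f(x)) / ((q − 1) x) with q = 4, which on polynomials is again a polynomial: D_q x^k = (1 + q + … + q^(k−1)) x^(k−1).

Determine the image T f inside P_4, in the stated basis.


∇ f = 40x^4 - 80x^3 + (163/2)x^2 - (73/2)x + 21/2
θ ∇ f = 160x^4 - 240x^3 + 163x^2 - (73/2)x
D ∇ f = 160x^3 - 240x^2 + 163x - 73/2
D_q ∇ f = 3400x^3 - 1680x^2 + (815/2)x - 73/2
(θ + D + D_q) ∇ f = 160x^4 + 3320x^3 - 1757x^2 + 534x - 73
(-(3/2)(θ + D + D_q)) ∇ f = -240x^4 - 4980x^3 + (5271/2)x^2 - 801x + 219/2

the result is g(x) = -240x^4 - 4980x^3 + (5271/2)x^2 - 801x + 219/2


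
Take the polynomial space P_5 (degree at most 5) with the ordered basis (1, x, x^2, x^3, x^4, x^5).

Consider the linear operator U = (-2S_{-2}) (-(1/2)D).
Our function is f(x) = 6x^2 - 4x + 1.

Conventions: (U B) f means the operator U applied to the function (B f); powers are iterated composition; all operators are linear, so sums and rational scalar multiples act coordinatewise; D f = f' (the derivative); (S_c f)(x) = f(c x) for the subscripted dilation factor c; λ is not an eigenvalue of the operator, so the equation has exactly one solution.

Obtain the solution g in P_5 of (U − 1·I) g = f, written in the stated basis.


the image equals g(x) = -6x^2 + 28x + 27

write g with unknown coordinates in the stated basis and equate coefficients in (U − 1·I) g = f
solving from the highest basis element down gives g = -6x^2 + 28x + 27
check: U g = 24x + 28
so U g − 1·g = 6x^2 - 4x + 1 = f ✓


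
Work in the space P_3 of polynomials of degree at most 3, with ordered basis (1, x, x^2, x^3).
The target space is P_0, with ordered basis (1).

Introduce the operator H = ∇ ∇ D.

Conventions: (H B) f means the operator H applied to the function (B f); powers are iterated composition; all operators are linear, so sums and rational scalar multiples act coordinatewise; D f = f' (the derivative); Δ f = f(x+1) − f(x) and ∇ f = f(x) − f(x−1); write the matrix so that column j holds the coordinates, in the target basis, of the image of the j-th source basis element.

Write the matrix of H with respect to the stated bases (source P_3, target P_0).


image of 1: 0
image of x: 0
image of x^2: 0
image of x^3: 6
each image's coordinates form column j of the matrix

the matrix is [[0, 0, 0, 6]] (rows listed top to bottom)


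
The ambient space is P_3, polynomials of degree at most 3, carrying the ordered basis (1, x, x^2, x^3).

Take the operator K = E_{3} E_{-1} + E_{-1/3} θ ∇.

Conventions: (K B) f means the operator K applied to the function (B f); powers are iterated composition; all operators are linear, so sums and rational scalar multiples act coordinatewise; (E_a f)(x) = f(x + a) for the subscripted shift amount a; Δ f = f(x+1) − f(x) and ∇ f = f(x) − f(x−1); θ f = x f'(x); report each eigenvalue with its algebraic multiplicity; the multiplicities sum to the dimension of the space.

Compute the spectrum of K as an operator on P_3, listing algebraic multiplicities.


λ = 1 (multiplicity 4)

image of 1: 1
image of x: x + 2
image of x^2: x^2 + 6x + 10/3
image of x^3: x^3 + 12x^2 + 5x + 29/3
the matrix is upper triangular; its diagonal is (1, 1, 1, 1)
for a triangular matrix the eigenvalues are the diagonal entries, with algebraic multiplicity their repetition count


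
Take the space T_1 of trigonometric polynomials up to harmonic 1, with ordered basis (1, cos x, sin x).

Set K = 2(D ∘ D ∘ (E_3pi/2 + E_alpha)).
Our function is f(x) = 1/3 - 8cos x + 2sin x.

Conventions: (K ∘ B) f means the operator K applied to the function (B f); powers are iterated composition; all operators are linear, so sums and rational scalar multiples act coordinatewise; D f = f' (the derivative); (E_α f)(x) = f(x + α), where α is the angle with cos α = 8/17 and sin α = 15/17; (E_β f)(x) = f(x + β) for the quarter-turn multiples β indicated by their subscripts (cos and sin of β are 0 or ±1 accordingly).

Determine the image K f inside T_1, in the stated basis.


g(x) = 8cos x

E_3pi/2 f = 1/3 - 2cos x - 8sin x
E_alpha f = 1/3 - 2cos x + 8sin x
(E_3pi/2 + E_alpha) f = 2/3 - 4cos x
D (E_3pi/2 + E_alpha) f = 4sin x
D D (E_3pi/2 + E_alpha) f = 4cos x
(2(D ∘ D ∘ (E_3pi/2 + E_alpha))) f = 8cos x


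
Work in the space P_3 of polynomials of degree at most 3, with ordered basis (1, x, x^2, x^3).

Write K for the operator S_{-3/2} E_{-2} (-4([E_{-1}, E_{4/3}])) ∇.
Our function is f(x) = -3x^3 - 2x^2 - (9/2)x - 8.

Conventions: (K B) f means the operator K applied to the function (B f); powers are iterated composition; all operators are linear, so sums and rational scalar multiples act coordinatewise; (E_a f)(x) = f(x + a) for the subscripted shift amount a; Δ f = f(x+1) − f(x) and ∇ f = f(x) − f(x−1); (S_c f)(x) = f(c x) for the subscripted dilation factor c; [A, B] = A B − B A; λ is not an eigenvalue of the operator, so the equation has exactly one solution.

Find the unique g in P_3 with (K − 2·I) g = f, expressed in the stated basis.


write g with unknown coordinates in the stated basis and equate coefficients in (K − 2·I) g = f
solving from the highest basis element down gives g = (3/2)x^3 + x^2 + (9/4)x + 4
check: K g = 0
so K g − 2·g = -3x^3 - 2x^2 - (9/2)x - 8 = f ✓

the image equals g(x) = (3/2)x^3 + x^2 + (9/4)x + 4


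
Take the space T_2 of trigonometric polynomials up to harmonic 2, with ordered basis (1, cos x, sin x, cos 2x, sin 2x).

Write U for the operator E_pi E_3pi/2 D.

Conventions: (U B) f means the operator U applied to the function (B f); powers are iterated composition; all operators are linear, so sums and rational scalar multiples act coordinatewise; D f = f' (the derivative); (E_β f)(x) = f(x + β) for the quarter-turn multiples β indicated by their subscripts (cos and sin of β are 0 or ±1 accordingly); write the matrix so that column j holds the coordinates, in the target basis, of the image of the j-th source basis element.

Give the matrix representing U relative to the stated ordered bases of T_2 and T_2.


the matrix is [[0, 0, 0, 0, 0]; [0, -1, 0, 0, 0]; [0, 0, -1, 0, 0]; [0, 0, 0, 0, -2]; [0, 0, 0, 2, 0]] (rows listed top to bottom)

image of 1: 0
image of cos x: -cos x
image of sin x: -sin x
image of cos 2x: 2sin 2x
image of sin 2x: -2cos 2x
each image's coordinates form column j of the matrix


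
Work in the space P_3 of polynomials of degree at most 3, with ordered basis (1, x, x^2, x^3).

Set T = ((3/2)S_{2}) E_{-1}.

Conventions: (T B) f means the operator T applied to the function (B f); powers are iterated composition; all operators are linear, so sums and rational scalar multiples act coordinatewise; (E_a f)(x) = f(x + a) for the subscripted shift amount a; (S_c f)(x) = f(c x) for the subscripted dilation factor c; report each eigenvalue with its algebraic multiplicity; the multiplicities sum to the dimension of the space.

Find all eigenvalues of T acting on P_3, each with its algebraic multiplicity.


image of 1: 3/2
image of x: 3x - 3/2
image of x^2: 6x^2 - 6x + 3/2
image of x^3: 12x^3 - 18x^2 + 9x - 3/2
the matrix is upper triangular; its diagonal is (3/2, 3, 6, 12)
for a triangular matrix the eigenvalues are the diagonal entries, with algebraic multiplicity their repetition count

λ = 3/2 (multiplicity 1), λ = 3 (multiplicity 1), λ = 6 (multiplicity 1), λ = 12 (multiplicity 1)


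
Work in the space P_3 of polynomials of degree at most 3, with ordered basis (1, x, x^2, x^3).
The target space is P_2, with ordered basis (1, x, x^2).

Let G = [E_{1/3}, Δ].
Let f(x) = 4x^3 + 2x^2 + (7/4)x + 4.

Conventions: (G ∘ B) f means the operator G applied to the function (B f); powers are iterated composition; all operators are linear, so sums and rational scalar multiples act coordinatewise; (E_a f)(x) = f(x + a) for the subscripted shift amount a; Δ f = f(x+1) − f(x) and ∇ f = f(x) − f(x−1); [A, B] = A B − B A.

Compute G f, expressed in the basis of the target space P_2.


Δ f = 12x^2 + 16x + 31/4
E_{1/3} Δ f = 12x^2 + 24x + 173/12
E_{1/3} f = 4x^3 + 6x^2 + (53/12)x + 535/108
Δ E_{1/3} f = 12x^2 + 24x + 173/12
[E_{1/3}, Δ] f = 0

the result is g(x) = 0


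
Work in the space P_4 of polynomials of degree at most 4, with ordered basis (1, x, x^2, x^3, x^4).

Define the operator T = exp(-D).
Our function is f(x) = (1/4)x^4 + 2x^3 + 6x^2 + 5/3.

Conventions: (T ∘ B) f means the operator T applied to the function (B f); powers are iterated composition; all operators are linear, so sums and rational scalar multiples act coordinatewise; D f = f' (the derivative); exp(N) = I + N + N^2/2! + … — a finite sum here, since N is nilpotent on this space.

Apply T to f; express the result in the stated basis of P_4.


order-1 term: -x^3 - 6x^2 - 12x
order-2 term: (3/2)x^2 + 6x + 6
order-3 term: -x - 2
order-4 term: 1/4
the series for exp(-D) f terminates at order 4
exp(-D) f = (1/4)x^4 + x^3 + (3/2)x^2 - 7x + 71/12

the result is g(x) = (1/4)x^4 + x^3 + (3/2)x^2 - 7x + 71/12


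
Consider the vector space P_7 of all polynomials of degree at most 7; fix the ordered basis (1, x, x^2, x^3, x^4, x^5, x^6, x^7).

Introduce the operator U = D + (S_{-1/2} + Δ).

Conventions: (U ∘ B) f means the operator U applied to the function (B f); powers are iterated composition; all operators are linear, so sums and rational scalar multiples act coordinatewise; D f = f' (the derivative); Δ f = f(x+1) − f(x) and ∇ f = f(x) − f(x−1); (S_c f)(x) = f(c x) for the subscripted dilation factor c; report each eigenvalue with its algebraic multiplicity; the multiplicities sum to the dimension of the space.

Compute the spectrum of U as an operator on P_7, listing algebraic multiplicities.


λ = -1/2 (multiplicity 1), λ = -1/8 (multiplicity 1), λ = -1/32 (multiplicity 1), λ = -1/128 (multiplicity 1), λ = 1/64 (multiplicity 1), λ = 1/16 (multiplicity 1), λ = 1/4 (multiplicity 1), λ = 1 (multiplicity 1)

image of 1: 1
image of x: -(1/2)x + 2
image of x^2: (1/4)x^2 + 4x + 1
image of x^3: -(1/8)x^3 + 6x^2 + 3x + 1
image of x^4: (1/16)x^4 + 8x^3 + 6x^2 + 4x + 1
image of x^5: -(1/32)x^5 + 10x^4 + 10x^3 + 10x^2 + 5x + 1
image of x^6: (1/64)x^6 + 12x^5 + 15x^4 + 20x^3 + 15x^2 + 6x + 1
image of x^7: -(1/128)x^7 + 14x^6 + 21x^5 + 35x^4 + 35x^3 + 21x^2 + 7x + 1
the matrix is upper triangular; its diagonal is (1, -1/2, 1/4, -1/8, 1/16, -1/32, 1/64, -1/128)
for a triangular matrix the eigenvalues are the diagonal entries, with algebraic multiplicity their repetition count


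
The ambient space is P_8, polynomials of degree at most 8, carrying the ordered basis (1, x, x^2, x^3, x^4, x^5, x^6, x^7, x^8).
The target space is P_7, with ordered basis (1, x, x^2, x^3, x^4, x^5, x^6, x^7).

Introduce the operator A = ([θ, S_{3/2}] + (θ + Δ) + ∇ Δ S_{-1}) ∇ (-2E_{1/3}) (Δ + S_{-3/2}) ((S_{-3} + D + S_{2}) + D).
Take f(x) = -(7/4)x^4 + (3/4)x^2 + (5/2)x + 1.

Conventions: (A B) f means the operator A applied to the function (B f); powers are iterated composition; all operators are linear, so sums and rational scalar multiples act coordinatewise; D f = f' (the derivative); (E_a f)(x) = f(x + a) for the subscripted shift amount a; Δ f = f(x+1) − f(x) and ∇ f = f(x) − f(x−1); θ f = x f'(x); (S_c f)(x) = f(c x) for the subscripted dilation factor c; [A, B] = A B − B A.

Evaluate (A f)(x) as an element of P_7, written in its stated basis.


S_{-3} f = -(567/4)x^4 + (27/4)x^2 - (15/2)x + 1
D f = -7x^3 + (3/2)x + 5/2
S_{2} f = -28x^4 + 3x^2 + 5x + 1
(S_{-3} + D + S_{2}) f = -(679/4)x^4 - 7x^3 + (39/4)x^2 - x + 9/2
D f = -7x^3 + (3/2)x + 5/2
((S_{-3} + D + S_{2}) + D) f = -(679/4)x^4 - 14x^3 + (39/4)x^2 + (1/2)x + 7
Δ ((S_{-3} + D + S_{2}) + D) f = -679x^3 - (2121/2)x^2 - (1403/2)x - 347/2
S_{-3/2} ((S_{-3} + D + S_{2}) + D) f = -(54999/64)x^4 + (189/4)x^3 + (351/16)x^2 - (3/4)x + 7
(Δ + S_{-3/2}) ((S_{-3} + D + S_{2}) + D) f = -(54999/64)x^4 - (2527/4)x^3 - (16617/16)x^2 - (2809/4)x - 333/2
E_{1/3} (Δ + S_{-3/2}) ((S_{-3} + D + S_{2}) + D) f = -(54999/64)x^4 - (28441/16)x^3 - (71783/32)x^2 - (83161/48)x - 950377/1728
(-2E_{1/3}) (Δ + S_{-3/2}) ((S_{-3} + D + S_{2}) + D) f = (54999/32)x^4 + (28441/8)x^3 + (71783/16)x^2 + (83161/24)x + 950377/864
∇ (-2E_{1/3}) (Δ + S_{-3/2}) ((S_{-3} + D + S_{2}) + D) f = (54999/8)x^3 + (5649/16)x^2 + (41459/8)x + 78241/96
S_{3/2} (∇ (-2E_{1/3}) (Δ + S_{-3/2})) ((S_{-3} + D + S_{2}) + D) f = (1484973/64)x^3 + (50841/64)x^2 + (124377/16)x + 78241/96
θ S_{3/2} (∇ (-2E_{1/3}) (Δ + S_{-3/2})) ((S_{-3} + D + S_{2}) + D) f = (4454919/64)x^3 + (50841/32)x^2 + (124377/16)x
θ (∇ (-2E_{1/3}) (Δ + S_{-3/2})) ((S_{-3} + D + S_{2}) + D) f = (164997/8)x^3 + (5649/8)x^2 + (41459/8)x
S_{3/2} θ (∇ (-2E_{1/3}) (Δ + S_{-3/2})) ((S_{-3} + D + S_{2}) + D) f = (4454919/64)x^3 + (50841/32)x^2 + (124377/16)x
[θ, S_{3/2}] (∇ (-2E_{1/3}) (Δ + S_{-3/2})) ((S_{-3} + D + S_{2}) + D) f = 0
θ (∇ (-2E_{1/3}) (Δ + S_{-3/2})) ((S_{-3} + D + S_{2}) + D) f = (164997/8)x^3 + (5649/8)x^2 + (41459/8)x
Δ (∇ (-2E_{1/3}) (Δ + S_{-3/2})) ((S_{-3} + D + S_{2}) + D) f = (164997/8)x^2 + (85323/4)x + 198565/16
(θ + Δ) (∇ (-2E_{1/3}) (Δ + S_{-3/2})) ((S_{-3} + D + S_{2}) + D) f = (164997/8)x^3 + (85323/4)x^2 + (212105/8)x + 198565/16
S_{-1} (∇ (-2E_{1/3}) (Δ + S_{-3/2})) ((S_{-3} + D + S_{2}) + D) f = -(54999/8)x^3 + (5649/16)x^2 - (41459/8)x + 78241/96
Δ S_{-1} (∇ (-2E_{1/3}) (Δ + S_{-3/2})) ((S_{-3} + D + S_{2}) + D) f = -(164997/8)x^2 - (39837/2)x - 187267/16
∇ Δ S_{-1} (∇ (-2E_{1/3}) (Δ + S_{-3/2})) ((S_{-3} + D + S_{2}) + D) f = -(164997/4)x + 5649/8
([θ, S_{3/2}] + (θ + Δ) + ∇ Δ S_{-1}) (∇ (-2E_{1/3}) (Δ + S_{-3/2})) ((S_{-3} + D + S_{2}) + D) f = (164997/8)x^3 + (85323/4)x^2 - (117889/8)x + 209863/16

g(x) = (164997/8)x^3 + (85323/4)x^2 - (117889/8)x + 209863/16


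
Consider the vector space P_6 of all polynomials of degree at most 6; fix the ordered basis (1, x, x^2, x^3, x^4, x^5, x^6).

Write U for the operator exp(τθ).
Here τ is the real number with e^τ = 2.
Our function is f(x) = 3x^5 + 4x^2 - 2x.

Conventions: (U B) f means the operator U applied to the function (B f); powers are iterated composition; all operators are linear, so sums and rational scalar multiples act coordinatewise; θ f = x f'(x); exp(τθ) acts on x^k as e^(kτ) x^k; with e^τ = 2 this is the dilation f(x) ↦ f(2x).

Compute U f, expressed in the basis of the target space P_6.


the result is g(x) = 96x^5 + 16x^2 - 4x

exp(τθ) x^k = e^(kτ) x^k; with e^τ = 2 this sends x^k to 2^k x^k
x ↦ 2 x
x^2 ↦ 4 x^2
x^5 ↦ 32 x^5
applying this coordinatewise to f: exp(τθ) f = 96x^5 + 16x^2 - 4x


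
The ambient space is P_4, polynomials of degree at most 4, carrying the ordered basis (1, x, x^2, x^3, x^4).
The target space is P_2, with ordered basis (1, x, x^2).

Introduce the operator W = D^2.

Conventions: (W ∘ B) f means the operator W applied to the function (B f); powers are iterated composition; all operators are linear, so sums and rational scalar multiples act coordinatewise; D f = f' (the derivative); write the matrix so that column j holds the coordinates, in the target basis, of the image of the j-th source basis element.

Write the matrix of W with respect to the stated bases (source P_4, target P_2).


image of 1: 0
image of x: 0
image of x^2: 2
image of x^3: 6x
image of x^4: 12x^2
each image's coordinates form column j of the matrix

the matrix is [[0, 0, 2, 0, 0]; [0, 0, 0, 6, 0]; [0, 0, 0, 0, 12]] (rows listed top to bottom)


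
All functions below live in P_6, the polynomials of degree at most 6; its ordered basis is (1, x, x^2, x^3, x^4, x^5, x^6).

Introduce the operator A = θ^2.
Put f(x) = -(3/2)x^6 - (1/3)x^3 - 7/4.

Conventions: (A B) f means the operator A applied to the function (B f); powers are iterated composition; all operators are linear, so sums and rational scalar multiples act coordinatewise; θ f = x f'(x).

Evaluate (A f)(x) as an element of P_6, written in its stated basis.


θ f = -9x^6 - x^3
θ θ f = -54x^6 - 3x^3

g(x) = -54x^6 - 3x^3


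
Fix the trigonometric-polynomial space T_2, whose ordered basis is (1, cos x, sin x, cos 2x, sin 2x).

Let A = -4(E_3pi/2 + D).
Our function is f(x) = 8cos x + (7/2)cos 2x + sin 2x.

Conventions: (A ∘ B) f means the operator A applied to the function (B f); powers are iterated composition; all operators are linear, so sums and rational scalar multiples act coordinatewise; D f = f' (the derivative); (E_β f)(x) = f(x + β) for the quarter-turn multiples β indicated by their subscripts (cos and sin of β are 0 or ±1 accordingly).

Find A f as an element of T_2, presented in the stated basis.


the image equals g(x) = 6cos 2x + 32sin 2x

E_3pi/2 f = 8sin x - (7/2)cos 2x - sin 2x
D f = -8sin x + 2cos 2x - 7sin 2x
(E_3pi/2 + D) f = -(3/2)cos 2x - 8sin 2x
(-4(E_3pi/2 + D)) f = 6cos 2x + 32sin 2x


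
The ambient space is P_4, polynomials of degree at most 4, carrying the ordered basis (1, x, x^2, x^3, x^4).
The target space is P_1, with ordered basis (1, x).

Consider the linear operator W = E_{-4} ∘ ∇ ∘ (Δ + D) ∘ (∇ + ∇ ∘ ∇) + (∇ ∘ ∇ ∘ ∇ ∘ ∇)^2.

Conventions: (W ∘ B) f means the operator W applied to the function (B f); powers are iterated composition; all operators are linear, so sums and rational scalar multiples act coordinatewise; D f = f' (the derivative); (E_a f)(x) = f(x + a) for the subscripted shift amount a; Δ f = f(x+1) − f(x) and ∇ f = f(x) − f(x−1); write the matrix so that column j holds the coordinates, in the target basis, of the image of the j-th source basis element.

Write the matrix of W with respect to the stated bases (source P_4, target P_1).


image of 1: 0
image of x: 0
image of x^2: 0
image of x^3: 12
image of x^4: 48x - 180
each image's coordinates form column j of the matrix

the matrix is [[0, 0, 0, 12, -180]; [0, 0, 0, 0, 48]] (rows listed top to bottom)


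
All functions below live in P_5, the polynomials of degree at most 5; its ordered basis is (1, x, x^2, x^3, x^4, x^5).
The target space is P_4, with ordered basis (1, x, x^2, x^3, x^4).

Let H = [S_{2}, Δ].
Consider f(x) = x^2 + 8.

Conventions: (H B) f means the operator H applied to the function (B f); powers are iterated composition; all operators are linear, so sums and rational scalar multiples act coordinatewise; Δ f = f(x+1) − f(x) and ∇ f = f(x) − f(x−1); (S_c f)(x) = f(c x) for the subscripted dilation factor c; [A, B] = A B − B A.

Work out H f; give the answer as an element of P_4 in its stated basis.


g(x) = -4x - 3

Δ f = 2x + 1
S_{2} Δ f = 4x + 1
S_{2} f = 4x^2 + 8
Δ S_{2} f = 8x + 4
[S_{2}, Δ] f = -4x - 3


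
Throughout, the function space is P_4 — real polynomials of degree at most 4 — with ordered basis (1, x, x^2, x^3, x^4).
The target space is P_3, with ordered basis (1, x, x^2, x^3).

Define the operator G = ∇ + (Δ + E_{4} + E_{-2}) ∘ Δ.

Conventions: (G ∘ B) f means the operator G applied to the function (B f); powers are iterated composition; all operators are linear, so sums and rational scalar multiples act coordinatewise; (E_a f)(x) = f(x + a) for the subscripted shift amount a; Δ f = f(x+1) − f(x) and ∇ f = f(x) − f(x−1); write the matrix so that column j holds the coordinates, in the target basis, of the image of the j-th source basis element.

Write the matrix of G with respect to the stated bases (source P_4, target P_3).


image of 1: 0
image of x: 3
image of x^2: 6x + 7
image of x^3: 9x^2 + 21x + 75
image of x^4: 12x^3 + 42x^2 + 300x + 367
each image's coordinates form column j of the matrix

the matrix is [[0, 3, 7, 75, 367]; [0, 0, 6, 21, 300]; [0, 0, 0, 9, 42]; [0, 0, 0, 0, 12]] (rows listed top to bottom)


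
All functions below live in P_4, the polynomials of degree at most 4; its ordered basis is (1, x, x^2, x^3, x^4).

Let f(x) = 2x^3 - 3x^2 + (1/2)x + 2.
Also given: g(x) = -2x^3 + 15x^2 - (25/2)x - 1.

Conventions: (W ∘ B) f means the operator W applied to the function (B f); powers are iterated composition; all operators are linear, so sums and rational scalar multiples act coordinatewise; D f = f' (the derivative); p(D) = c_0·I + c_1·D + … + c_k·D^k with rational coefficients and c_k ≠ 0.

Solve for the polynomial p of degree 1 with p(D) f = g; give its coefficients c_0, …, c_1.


D^0 f = 2x^3 - 3x^2 + (1/2)x + 2
D^1 f = 6x^2 - 6x + 1/2
matching coefficients of g against c_0 f + c_1 Df + … from the top degree down determines the c_i
solution: c_0 = -1, c_1 = 2

c_0 = -1, c_1 = 2


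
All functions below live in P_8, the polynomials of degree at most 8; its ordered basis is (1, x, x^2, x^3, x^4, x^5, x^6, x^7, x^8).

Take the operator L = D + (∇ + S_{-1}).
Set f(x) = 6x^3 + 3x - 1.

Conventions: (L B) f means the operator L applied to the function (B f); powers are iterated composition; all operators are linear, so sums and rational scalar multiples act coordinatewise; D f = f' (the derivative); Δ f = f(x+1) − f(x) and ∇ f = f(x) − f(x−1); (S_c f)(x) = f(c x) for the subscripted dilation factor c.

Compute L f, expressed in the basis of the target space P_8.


the image equals g(x) = -6x^3 + 36x^2 - 21x + 11

D f = 18x^2 + 3
∇ f = 18x^2 - 18x + 9
S_{-1} f = -6x^3 - 3x - 1
(∇ + S_{-1}) f = -6x^3 + 18x^2 - 21x + 8
(D + (∇ + S_{-1})) f = -6x^3 + 36x^2 - 21x + 11


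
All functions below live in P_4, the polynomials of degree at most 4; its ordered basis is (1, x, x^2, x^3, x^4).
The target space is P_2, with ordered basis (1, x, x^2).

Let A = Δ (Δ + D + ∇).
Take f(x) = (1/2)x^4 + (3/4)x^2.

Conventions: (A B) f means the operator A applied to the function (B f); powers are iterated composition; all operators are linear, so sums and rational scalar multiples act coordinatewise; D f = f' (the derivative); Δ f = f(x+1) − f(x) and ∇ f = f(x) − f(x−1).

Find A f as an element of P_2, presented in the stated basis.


Δ f = 2x^3 + 3x^2 + (7/2)x + 5/4
D f = 2x^3 + (3/2)x
∇ f = 2x^3 - 3x^2 + (7/2)x - 5/4
(Δ + D + ∇) f = 6x^3 + (17/2)x
Δ (Δ + D + ∇) f = 18x^2 + 18x + 29/2

the image equals g(x) = 18x^2 + 18x + 29/2


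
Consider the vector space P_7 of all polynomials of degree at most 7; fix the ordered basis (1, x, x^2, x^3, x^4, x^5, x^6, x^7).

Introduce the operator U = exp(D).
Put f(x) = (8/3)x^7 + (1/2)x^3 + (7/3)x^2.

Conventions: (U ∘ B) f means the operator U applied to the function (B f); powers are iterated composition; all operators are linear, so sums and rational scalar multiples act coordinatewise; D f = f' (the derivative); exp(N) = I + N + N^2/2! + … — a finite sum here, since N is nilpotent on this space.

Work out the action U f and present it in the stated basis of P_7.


order-1 term: (56/3)x^6 + (3/2)x^2 + (14/3)x
order-2 term: 56x^5 + (3/2)x + 7/3
order-3 term: (280/3)x^4 + 1/2
order-4 term: (280/3)x^3
order-5 term: 56x^2
order-6 term: (56/3)x
order-7 term: 8/3
the series for exp(D) f terminates at order 7
exp(D) f = (8/3)x^7 + (56/3)x^6 + 56x^5 + (280/3)x^4 + (563/6)x^3 + (359/6)x^2 + (149/6)x + 11/2

the result is g(x) = (8/3)x^7 + (56/3)x^6 + 56x^5 + (280/3)x^4 + (563/6)x^3 + (359/6)x^2 + (149/6)x + 11/2


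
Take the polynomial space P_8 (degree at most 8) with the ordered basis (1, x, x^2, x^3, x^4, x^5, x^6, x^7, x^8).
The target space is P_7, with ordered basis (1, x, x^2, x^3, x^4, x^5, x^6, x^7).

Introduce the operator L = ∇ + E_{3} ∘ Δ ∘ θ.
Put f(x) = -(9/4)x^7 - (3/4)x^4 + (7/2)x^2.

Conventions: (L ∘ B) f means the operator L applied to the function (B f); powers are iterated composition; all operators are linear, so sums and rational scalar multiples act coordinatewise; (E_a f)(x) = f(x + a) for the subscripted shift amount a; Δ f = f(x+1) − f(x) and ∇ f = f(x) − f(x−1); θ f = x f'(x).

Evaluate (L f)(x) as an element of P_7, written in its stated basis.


g(x) = -126x^6 - 2268x^5 - 20475x^4 - 96405x^3 - (516969/2)x^2 - 371622x - 896335/4

∇ f = -(63/4)x^6 + (189/4)x^5 - (315/4)x^4 + (303/4)x^3 - (171/4)x^2 + (79/4)x - 5
θ f = -(63/4)x^7 - 3x^4 + 7x^2
Δ θ f = -(441/4)x^6 - (1323/4)x^5 - (2205/4)x^4 - (2253/4)x^3 - (1395/4)x^2 - (433/4)x - 47/4
E_{3} Δ θ f = -(441/4)x^6 - (9261/4)x^5 - (81585/4)x^4 - (385923/4)x^3 - (1033767/4)x^2 - (1486567/4)x - 896315/4
(∇ + E_{3} ∘ Δ ∘ θ) f = -126x^6 - 2268x^5 - 20475x^4 - 96405x^3 - (516969/2)x^2 - 371622x - 896335/4


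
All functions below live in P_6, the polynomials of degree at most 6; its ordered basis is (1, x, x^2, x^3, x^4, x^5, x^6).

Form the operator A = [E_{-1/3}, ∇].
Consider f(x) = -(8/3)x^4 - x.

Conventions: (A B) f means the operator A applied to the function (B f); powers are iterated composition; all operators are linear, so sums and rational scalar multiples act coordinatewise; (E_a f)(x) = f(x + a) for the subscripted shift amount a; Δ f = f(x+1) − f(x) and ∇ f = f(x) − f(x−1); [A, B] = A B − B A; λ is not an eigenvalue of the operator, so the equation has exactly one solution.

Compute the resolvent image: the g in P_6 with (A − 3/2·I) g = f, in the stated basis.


g(x) = (16/9)x^4 + (2/3)x

write g with unknown coordinates in the stated basis and equate coefficients in (A − 3/2·I) g = f
solving from the highest basis element down gives g = (16/9)x^4 + (2/3)x
check: A g = 0
so A g − 3/2·g = -(8/3)x^4 - x = f ✓


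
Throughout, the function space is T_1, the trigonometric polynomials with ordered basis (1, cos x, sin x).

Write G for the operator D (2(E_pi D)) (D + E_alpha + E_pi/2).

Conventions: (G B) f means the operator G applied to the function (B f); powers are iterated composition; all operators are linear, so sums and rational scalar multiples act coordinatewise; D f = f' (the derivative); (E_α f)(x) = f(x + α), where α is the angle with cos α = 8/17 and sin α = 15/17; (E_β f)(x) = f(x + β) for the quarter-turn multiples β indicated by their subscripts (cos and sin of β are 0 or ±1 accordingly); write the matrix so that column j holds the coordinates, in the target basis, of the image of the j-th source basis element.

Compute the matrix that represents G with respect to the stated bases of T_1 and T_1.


the matrix is [[0, 0, 0]; [0, 16/17, 98/17]; [0, -98/17, 16/17]] (rows listed top to bottom)

image of 1: 0
image of cos x: (16/17)cos x - (98/17)sin x
image of sin x: (98/17)cos x + (16/17)sin x
each image's coordinates form column j of the matrix


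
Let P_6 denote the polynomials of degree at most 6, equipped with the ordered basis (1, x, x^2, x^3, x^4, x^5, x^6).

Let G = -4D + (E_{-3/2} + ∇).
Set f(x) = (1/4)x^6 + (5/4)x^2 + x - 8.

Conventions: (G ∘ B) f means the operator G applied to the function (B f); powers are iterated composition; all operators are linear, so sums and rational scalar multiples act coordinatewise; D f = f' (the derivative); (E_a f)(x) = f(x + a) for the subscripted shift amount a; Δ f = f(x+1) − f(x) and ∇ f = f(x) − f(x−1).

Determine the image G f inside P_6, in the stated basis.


the result is g(x) = (1/4)x^6 - (27/4)x^5 + (75/16)x^4 - (95/8)x^3 + (1055/64)x^2 - (1289/64)x - 2135/256

D f = (3/2)x^5 + (5/2)x + 1
(-4D) f = -6x^5 - 10x - 4
E_{-3/2} f = (1/4)x^6 - (9/4)x^5 + (135/16)x^4 - (135/8)x^3 + (1295/64)x^2 - (905/64)x - 983/256
∇ f = (3/2)x^5 - (15/4)x^4 + 5x^3 - (15/4)x^2 + 4x - 1/2
(E_{-3/2} + ∇) f = (1/4)x^6 - (3/4)x^5 + (75/16)x^4 - (95/8)x^3 + (1055/64)x^2 - (649/64)x - 1111/256
(-4D + (E_{-3/2} + ∇)) f = (1/4)x^6 - (27/4)x^5 + (75/16)x^4 - (95/8)x^3 + (1055/64)x^2 - (1289/64)x - 2135/256


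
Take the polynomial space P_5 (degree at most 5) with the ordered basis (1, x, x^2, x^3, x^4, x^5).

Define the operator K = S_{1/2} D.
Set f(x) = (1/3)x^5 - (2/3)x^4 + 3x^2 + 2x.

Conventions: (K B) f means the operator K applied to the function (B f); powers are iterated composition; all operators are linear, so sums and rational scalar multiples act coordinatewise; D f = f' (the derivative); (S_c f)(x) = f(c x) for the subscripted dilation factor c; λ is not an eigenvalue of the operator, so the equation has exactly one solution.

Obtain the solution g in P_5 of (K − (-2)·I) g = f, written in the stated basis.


write g with unknown coordinates in the stated basis and equate coefficients in (K − (-2)·I) g = f
solving from the highest basis element down gives g = (1/6)x^5 - (23/64)x^4 + (23/256)x^3 + (3003/2048)x^2 + (1093/4096)x - 1093/8192
check: K g = (5/96)x^4 - (23/128)x^3 + (69/1024)x^2 + (3003/2048)x + 1093/4096
so K g − (-2)·g = (1/3)x^5 - (2/3)x^4 + 3x^2 + 2x = f ✓

the result is g(x) = (1/6)x^5 - (23/64)x^4 + (23/256)x^3 + (3003/2048)x^2 + (1093/4096)x - 1093/8192


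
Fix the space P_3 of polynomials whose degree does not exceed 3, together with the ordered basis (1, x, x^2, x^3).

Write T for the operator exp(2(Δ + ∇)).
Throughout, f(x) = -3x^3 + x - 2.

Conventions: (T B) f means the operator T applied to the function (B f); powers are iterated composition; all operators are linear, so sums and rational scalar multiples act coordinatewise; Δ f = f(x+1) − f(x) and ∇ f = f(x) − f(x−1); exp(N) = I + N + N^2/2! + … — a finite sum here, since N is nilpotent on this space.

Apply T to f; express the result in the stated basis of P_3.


the result is g(x) = -3x^3 - 36x^2 - 143x - 202

order-1 term: -36x^2 - 8
order-2 term: -144x
order-3 term: -192
the series for exp(2(Δ + ∇)) f terminates at order 3
exp(2(Δ + ∇)) f = -3x^3 - 36x^2 - 143x - 202


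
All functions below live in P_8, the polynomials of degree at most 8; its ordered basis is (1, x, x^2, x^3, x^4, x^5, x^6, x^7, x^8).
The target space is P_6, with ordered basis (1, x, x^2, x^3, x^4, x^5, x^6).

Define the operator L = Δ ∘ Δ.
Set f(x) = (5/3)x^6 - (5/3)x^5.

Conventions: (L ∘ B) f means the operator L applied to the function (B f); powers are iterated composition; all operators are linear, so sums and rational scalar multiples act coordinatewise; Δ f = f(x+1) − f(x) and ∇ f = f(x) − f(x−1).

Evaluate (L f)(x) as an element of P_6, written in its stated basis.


Δ f = 10x^5 + (50/3)x^4 + (50/3)x^3 + (25/3)x^2 + (5/3)x
Δ Δ f = 50x^4 + (500/3)x^3 + 250x^2 + (550/3)x + 160/3

g(x) = 50x^4 + (500/3)x^3 + 250x^2 + (550/3)x + 160/3


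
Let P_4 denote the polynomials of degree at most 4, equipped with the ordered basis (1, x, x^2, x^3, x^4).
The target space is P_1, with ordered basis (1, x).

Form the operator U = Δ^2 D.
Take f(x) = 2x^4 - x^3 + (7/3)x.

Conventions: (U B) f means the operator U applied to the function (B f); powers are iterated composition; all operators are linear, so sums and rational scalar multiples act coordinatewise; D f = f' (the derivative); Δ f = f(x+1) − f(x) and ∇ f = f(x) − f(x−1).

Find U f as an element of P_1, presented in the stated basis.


D f = 8x^3 - 3x^2 + 7/3
Δ D f = 24x^2 + 18x + 5
Δ Δ D f = 48x + 42

the result is g(x) = 48x + 42


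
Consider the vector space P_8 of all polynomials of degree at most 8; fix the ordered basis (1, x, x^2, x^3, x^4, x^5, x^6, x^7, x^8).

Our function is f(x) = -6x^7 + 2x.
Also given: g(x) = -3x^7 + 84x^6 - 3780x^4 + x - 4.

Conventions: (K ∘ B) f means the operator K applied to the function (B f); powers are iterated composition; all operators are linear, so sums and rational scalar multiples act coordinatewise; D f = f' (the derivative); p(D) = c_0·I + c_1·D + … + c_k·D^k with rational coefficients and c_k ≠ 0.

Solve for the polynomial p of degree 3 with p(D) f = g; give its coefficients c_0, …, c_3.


p(D) = (1/2)·I − 2·D + 3·D^3, i.e. c_0 = 1/2, c_1 = -2, c_2 = 0, c_3 = 3

D^0 f = -6x^7 + 2x
D^1 f = -42x^6 + 2
D^2 f = -252x^5
D^3 f = -1260x^4
matching coefficients of g against c_0 f + c_1 Df + … from the top degree down determines the c_i
solution: c_0 = 1/2, c_1 = -2, c_2 = 0, c_3 = 3


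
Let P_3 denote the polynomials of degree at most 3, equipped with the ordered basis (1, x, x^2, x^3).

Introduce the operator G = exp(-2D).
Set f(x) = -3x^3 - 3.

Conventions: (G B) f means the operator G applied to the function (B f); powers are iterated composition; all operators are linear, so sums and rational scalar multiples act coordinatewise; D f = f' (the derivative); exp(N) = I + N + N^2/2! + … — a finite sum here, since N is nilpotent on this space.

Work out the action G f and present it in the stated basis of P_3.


the result is g(x) = -3x^3 + 18x^2 - 36x + 21

order-1 term: 18x^2
order-2 term: -36x
order-3 term: 24
the series for exp(-2D) f terminates at order 3
exp(-2D) f = -3x^3 + 18x^2 - 36x + 21


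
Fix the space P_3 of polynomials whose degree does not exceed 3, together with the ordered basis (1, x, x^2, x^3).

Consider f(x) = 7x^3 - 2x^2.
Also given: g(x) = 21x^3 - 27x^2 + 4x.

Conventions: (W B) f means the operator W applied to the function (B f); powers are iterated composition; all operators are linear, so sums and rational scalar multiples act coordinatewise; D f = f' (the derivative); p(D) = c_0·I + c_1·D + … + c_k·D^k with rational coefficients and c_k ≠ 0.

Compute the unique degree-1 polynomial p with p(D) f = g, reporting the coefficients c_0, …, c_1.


D^0 f = 7x^3 - 2x^2
D^1 f = 21x^2 - 4x
matching coefficients of g against c_0 f + c_1 Df + … from the top degree down determines the c_i
solution: c_0 = 3, c_1 = -1

c_0 = 3, c_1 = -1


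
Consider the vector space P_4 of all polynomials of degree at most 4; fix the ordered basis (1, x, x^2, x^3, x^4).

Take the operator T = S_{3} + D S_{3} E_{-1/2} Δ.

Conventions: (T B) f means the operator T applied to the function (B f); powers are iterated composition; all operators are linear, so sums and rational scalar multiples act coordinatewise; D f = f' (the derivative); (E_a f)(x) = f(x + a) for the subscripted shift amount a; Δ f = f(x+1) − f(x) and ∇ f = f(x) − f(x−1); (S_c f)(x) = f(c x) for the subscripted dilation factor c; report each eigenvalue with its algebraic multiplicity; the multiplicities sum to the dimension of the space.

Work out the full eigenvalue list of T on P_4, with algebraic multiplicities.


λ = 1 (multiplicity 1), λ = 3 (multiplicity 1), λ = 9 (multiplicity 1), λ = 27 (multiplicity 1), λ = 81 (multiplicity 1)

image of 1: 1
image of x: 3x
image of x^2: 9x^2 + 6
image of x^3: 27x^3 + 54x
image of x^4: 81x^4 + 324x^2 + 3
the matrix is upper triangular; its diagonal is (1, 3, 9, 27, 81)
for a triangular matrix the eigenvalues are the diagonal entries, with algebraic multiplicity their repetition count


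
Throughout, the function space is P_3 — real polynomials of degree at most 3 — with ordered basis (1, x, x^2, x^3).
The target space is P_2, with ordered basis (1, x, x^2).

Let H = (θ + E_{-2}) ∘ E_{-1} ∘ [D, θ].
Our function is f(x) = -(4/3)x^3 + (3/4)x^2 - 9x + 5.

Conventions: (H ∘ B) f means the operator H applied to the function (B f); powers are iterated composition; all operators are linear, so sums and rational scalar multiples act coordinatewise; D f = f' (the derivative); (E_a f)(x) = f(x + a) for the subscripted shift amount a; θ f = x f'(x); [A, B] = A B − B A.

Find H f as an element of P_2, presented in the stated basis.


g(x) = -12x^2 + 35x - 99/2

θ f = -4x^3 + (3/2)x^2 - 9x
D θ f = -12x^2 + 3x - 9
D f = -4x^2 + (3/2)x - 9
θ D f = -8x^2 + (3/2)x
[D, θ] f = -4x^2 + (3/2)x - 9
E_{-1} [D, θ] f = -4x^2 + (19/2)x - 29/2
θ (E_{-1} ∘ [D, θ]) f = -8x^2 + (19/2)x
E_{-2} (E_{-1} ∘ [D, θ]) f = -4x^2 + (51/2)x - 99/2
(θ + E_{-2}) (E_{-1} ∘ [D, θ]) f = -12x^2 + 35x - 99/2


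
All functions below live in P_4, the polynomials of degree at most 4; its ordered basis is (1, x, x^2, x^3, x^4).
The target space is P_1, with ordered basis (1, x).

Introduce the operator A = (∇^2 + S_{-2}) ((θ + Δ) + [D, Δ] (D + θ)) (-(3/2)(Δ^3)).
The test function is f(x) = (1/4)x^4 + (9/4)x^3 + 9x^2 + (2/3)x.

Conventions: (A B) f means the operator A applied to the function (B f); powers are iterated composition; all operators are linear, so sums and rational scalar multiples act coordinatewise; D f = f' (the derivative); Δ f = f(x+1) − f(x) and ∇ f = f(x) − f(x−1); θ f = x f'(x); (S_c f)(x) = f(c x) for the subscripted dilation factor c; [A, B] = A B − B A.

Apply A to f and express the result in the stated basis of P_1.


Δ f = x^3 + (33/4)x^2 + (103/4)x + 73/6
Δ Δ f = 3x^2 + (39/2)x + 35
Δ Δ Δ f = 6x + 45/2
(-(3/2)(Δ^3)) f = -9x - 135/4
θ (-(3/2)(Δ^3)) f = -9x
Δ (-(3/2)(Δ^3)) f = -9
(θ + Δ) (-(3/2)(Δ^3)) f = -9x - 9
D (-(3/2)(Δ^3)) f = -9
θ (-(3/2)(Δ^3)) f = -9x
(D + θ) (-(3/2)(Δ^3)) f = -9x - 9
Δ (D + θ) (-(3/2)(Δ^3)) f = -9
D Δ (D + θ) (-(3/2)(Δ^3)) f = 0
D (D + θ) (-(3/2)(Δ^3)) f = -9
Δ D (D + θ) (-(3/2)(Δ^3)) f = 0
[D, Δ] (D + θ) (-(3/2)(Δ^3)) f = 0
((θ + Δ) + [D, Δ] (D + θ)) (-(3/2)(Δ^3)) f = -9x - 9
∇ ((θ + Δ) + [D, Δ] (D + θ)) (-(3/2)(Δ^3)) f = -9
∇ ∇ ((θ + Δ) + [D, Δ] (D + θ)) (-(3/2)(Δ^3)) f = 0
S_{-2} ((θ + Δ) + [D, Δ] (D + θ)) (-(3/2)(Δ^3)) f = 18x - 9
(∇^2 + S_{-2}) ((θ + Δ) + [D, Δ] (D + θ)) (-(3/2)(Δ^3)) f = 18x - 9

g(x) = 18x - 9


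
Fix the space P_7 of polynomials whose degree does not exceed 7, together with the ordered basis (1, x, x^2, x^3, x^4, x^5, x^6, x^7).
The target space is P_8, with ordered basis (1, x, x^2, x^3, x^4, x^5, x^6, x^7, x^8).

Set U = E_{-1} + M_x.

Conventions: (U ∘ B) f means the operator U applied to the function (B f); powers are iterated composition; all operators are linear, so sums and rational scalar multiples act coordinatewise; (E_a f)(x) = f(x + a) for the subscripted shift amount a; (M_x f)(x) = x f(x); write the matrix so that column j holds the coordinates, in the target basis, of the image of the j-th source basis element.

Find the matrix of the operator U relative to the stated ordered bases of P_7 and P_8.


image of 1: x + 1
image of x: x^2 + x - 1
image of x^2: x^3 + x^2 - 2x + 1
image of x^3: x^4 + x^3 - 3x^2 + 3x - 1
image of x^4: x^5 + x^4 - 4x^3 + 6x^2 - 4x + 1
image of x^5: x^6 + x^5 - 5x^4 + 10x^3 - 10x^2 + 5x - 1
image of x^6: x^7 + x^6 - 6x^5 + 15x^4 - 20x^3 + 15x^2 - 6x + 1
image of x^7: x^8 + x^7 - 7x^6 + 21x^5 - 35x^4 + 35x^3 - 21x^2 + 7x - 1
each image's coordinates form column j of the matrix

the matrix is [[1, -1, 1, -1, 1, -1, 1, -1]; [1, 1, -2, 3, -4, 5, -6, 7]; [0, 1, 1, -3, 6, -10, 15, -21]; [0, 0, 1, 1, -4, 10, -20, 35]; [0, 0, 0, 1, 1, -5, 15, -35]; [0, 0, 0, 0, 1, 1, -6, 21]; [0, 0, 0, 0, 0, 1, 1, -7]; [0, 0, 0, 0, 0, 0, 1, 1]; [0, 0, 0, 0, 0, 0, 0, 1]] (rows listed top to bottom)
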